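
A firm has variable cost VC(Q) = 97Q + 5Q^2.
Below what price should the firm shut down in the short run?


AVC(Q) = VC(Q)/Q = 97 + 5Q
AVC is increasing in Q, so minimum AVC is at Q -> 0+.
Min AVC = 97
The firm should shut down if P < 97.

97


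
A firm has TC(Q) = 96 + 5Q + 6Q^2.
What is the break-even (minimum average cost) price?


AC(Q) = 96/Q + 5 + 6Q
To minimize: dAC/dQ = -96/Q^2 + 6 = 0
Q^2 = 96/6 = 16
Q* = 4
Min AC = 96/4 + 5 + 6*4
Min AC = 24 + 5 + 24 = 53

53


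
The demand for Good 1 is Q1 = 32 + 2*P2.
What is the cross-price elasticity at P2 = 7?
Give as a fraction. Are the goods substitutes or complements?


dQ1/dP2 = 2
At P2 = 7: Q1 = 32 + 2*7 = 46
Exy = (dQ1/dP2)(P2/Q1) = 2 * 7 / 46 = 7/23
Since Exy > 0, the goods are substitutes.

7/23 (substitutes)


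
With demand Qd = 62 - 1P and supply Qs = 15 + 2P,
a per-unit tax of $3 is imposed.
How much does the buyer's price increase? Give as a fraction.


With a per-unit tax, the buyer's price increase depends on relative slopes.
Supply slope: d = 2, Demand slope: b = 1
Buyer's price increase = d * tax / (b + d)
= 2 * 3 / (1 + 2)
= 6 / 3 = 2

2


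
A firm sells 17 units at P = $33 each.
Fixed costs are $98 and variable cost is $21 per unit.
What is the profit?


Total Revenue = P * Q = 33 * 17 = $561
Total Cost = FC + VC*Q = 98 + 21*17 = $455
Profit = TR - TC = 561 - 455 = $106

$106


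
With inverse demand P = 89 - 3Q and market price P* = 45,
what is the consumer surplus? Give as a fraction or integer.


Maximum willingness to pay (at Q=0): P_max = 89
Quantity demanded at P* = 45:
Q* = (89 - 45)/3 = 44/3
CS = (1/2) * Q* * (P_max - P*)
CS = (1/2) * 44/3 * (89 - 45)
CS = (1/2) * 44/3 * 44 = 968/3

968/3


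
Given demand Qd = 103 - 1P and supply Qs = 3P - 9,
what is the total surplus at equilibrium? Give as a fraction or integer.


Find equilibrium: 103 - 1P = 3P - 9
103 + 9 = 4P
P* = 112/4 = 28
Q* = 3*28 - 9 = 75
Inverse demand: P = 103 - Q/1, so P_max = 103
Inverse supply: P = 3 + Q/3, so P_min = 3
CS = (1/2) * 75 * (103 - 28) = 5625/2
PS = (1/2) * 75 * (28 - 3) = 1875/2
TS = CS + PS = 5625/2 + 1875/2 = 3750

3750


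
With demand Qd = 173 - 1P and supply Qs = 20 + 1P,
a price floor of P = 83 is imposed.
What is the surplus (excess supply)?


At P = 83:
Qd = 173 - 1*83 = 90
Qs = 20 + 1*83 = 103
Surplus = Qs - Qd = 103 - 90 = 13

13


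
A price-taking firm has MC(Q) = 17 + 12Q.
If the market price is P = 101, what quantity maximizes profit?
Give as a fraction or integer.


In perfect competition, profit is maximized where P = MC.
101 = 17 + 12Q
84 = 12Q
Q* = 84/12 = 7

7


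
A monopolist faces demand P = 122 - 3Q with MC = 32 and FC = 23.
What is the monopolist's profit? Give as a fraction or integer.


MR = MC: 122 - 6Q = 32
Q* = 15
P* = 122 - 3*15 = 77
Profit = (P* - MC)*Q* - FC
= (77 - 32)*15 - 23
= 45*15 - 23
= 675 - 23 = 652

652


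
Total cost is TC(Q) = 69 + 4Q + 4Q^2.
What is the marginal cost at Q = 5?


MC = dTC/dQ = 4 + 2*4*Q
At Q = 5:
MC = 4 + 8*5
MC = 4 + 40 = 44

44


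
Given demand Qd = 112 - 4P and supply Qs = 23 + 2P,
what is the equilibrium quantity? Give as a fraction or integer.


First find equilibrium price:
112 - 4P = 23 + 2P
P* = 89/6 = 89/6
Then substitute into demand:
Q* = 112 - 4 * 89/6 = 158/3

158/3


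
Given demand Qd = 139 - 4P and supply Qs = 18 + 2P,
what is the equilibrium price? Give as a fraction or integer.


At equilibrium, Qd = Qs.
139 - 4P = 18 + 2P
139 - 18 = 4P + 2P
121 = 6P
P* = 121/6 = 121/6

121/6


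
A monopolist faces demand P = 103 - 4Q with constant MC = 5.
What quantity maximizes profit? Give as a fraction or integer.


TR = P*Q = (103 - 4Q)Q = 103Q - 4Q^2
MR = dTR/dQ = 103 - 8Q
Set MR = MC:
103 - 8Q = 5
98 = 8Q
Q* = 98/8 = 49/4

49/4


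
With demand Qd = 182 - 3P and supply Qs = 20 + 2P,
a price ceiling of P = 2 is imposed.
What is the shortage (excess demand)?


At P = 2:
Qd = 182 - 3*2 = 176
Qs = 20 + 2*2 = 24
Shortage = Qd - Qs = 176 - 24 = 152

152


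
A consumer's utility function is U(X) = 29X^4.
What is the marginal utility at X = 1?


MU = dU/dX = 29*4*X^(4-1)
MU = 116*X^3
At X = 1:
MU = 116 * 1^3
MU = 116 * 1 = 116

116


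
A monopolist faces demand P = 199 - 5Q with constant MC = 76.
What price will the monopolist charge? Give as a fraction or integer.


MR = 199 - 10Q
Set MR = MC: 199 - 10Q = 76
Q* = 123/10
Substitute into demand:
P* = 199 - 5*123/10 = 275/2

275/2


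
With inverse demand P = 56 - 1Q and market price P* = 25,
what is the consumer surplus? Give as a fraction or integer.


Maximum willingness to pay (at Q=0): P_max = 56
Quantity demanded at P* = 25:
Q* = (56 - 25)/1 = 31
CS = (1/2) * Q* * (P_max - P*)
CS = (1/2) * 31 * (56 - 25)
CS = (1/2) * 31 * 31 = 961/2

961/2


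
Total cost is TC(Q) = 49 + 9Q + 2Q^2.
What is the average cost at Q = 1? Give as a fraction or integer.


TC(1) = 49 + 9*1 + 2*1^2
TC(1) = 49 + 9 + 2 = 60
AC = TC/Q = 60/1 = 60

60


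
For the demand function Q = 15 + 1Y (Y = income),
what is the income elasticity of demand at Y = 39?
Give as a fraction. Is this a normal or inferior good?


dQ/dY = 1
At Y = 39: Q = 15 + 1*39 = 54
Ey = (dQ/dY)(Y/Q) = 1 * 39 / 54 = 13/18
Since Ey > 0, this is a normal good.

13/18 (normal good)


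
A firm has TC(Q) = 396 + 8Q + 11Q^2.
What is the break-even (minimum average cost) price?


AC(Q) = 396/Q + 8 + 11Q
To minimize: dAC/dQ = -396/Q^2 + 11 = 0
Q^2 = 396/11 = 36
Q* = 6
Min AC = 396/6 + 8 + 11*6
Min AC = 66 + 8 + 66 = 140

140


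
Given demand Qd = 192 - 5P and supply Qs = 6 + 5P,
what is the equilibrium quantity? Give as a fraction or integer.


First find equilibrium price:
192 - 5P = 6 + 5P
P* = 186/10 = 93/5
Then substitute into demand:
Q* = 192 - 5 * 93/5 = 99

99


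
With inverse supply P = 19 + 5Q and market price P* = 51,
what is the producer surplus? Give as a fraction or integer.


Minimum supply price (at Q=0): P_min = 19
Quantity supplied at P* = 51:
Q* = (51 - 19)/5 = 32/5
PS = (1/2) * Q* * (P* - P_min)
PS = (1/2) * 32/5 * (51 - 19)
PS = (1/2) * 32/5 * 32 = 512/5

512/5


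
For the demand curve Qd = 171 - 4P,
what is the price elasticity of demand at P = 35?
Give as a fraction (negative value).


dQ/dP = -4
At P = 35: Q = 171 - 4*35 = 31
E = (dQ/dP)(P/Q) = (-4)(35/31) = -140/31

-140/31


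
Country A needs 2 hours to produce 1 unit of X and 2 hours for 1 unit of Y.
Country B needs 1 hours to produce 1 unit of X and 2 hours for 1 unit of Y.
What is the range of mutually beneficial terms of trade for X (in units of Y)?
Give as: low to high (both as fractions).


Opportunity cost of X for Country A = hours_X / hours_Y = 2/2 = 1 units of Y
Opportunity cost of X for Country B = hours_X / hours_Y = 1/2 = 1/2 units of Y
Terms of trade must be between the two opportunity costs.
Range: 1/2 to 1

1/2 to 1


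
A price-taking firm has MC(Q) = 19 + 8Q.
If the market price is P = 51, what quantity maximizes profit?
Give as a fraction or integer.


In perfect competition, profit is maximized where P = MC.
51 = 19 + 8Q
32 = 8Q
Q* = 32/8 = 4

4


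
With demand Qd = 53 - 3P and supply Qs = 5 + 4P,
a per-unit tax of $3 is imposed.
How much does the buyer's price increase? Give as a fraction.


With a per-unit tax, the buyer's price increase depends on relative slopes.
Supply slope: d = 4, Demand slope: b = 3
Buyer's price increase = d * tax / (b + d)
= 4 * 3 / (3 + 4)
= 12 / 7 = 12/7

12/7


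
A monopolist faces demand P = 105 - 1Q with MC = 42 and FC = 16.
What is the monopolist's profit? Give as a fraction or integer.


MR = MC: 105 - 2Q = 42
Q* = 63/2
P* = 105 - 1*63/2 = 147/2
Profit = (P* - MC)*Q* - FC
= (147/2 - 42)*63/2 - 16
= 63/2*63/2 - 16
= 3969/4 - 16 = 3905/4

3905/4


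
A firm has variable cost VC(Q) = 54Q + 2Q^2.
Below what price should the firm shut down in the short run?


AVC(Q) = VC(Q)/Q = 54 + 2Q
AVC is increasing in Q, so minimum AVC is at Q -> 0+.
Min AVC = 54
The firm should shut down if P < 54.

54


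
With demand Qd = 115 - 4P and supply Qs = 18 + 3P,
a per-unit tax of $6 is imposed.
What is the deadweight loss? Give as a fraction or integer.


Pre-tax equilibrium quantity: Q* = 417/7
Post-tax equilibrium quantity: Q_tax = 345/7
Reduction in quantity: Q* - Q_tax = 72/7
DWL = (1/2) * tax * (Q* - Q_tax)
DWL = (1/2) * 6 * 72/7 = 216/7

216/7


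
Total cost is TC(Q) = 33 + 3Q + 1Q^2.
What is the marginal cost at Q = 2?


MC = dTC/dQ = 3 + 2*1*Q
At Q = 2:
MC = 3 + 2*2
MC = 3 + 4 = 7

7


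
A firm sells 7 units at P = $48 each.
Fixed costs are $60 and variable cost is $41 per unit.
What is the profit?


Total Revenue = P * Q = 48 * 7 = $336
Total Cost = FC + VC*Q = 60 + 41*7 = $347
Profit = TR - TC = 336 - 347 = $-11

$-11


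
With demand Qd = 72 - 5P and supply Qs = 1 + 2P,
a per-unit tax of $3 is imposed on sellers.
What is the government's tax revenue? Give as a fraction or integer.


With tax on sellers, new supply: Qs' = 1 + 2(P - 3)
= 2P - 5
New equilibrium quantity:
Q_new = 17
Tax revenue = tax * Q_new = 3 * 17 = 51

51


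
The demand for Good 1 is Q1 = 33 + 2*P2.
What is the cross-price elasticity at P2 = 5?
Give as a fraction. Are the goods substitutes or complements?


dQ1/dP2 = 2
At P2 = 5: Q1 = 33 + 2*5 = 43
Exy = (dQ1/dP2)(P2/Q1) = 2 * 5 / 43 = 10/43
Since Exy > 0, the goods are substitutes.

10/43 (substitutes)


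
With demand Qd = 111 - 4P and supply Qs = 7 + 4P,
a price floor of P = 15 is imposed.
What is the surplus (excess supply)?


At P = 15:
Qd = 111 - 4*15 = 51
Qs = 7 + 4*15 = 67
Surplus = Qs - Qd = 67 - 51 = 16

16


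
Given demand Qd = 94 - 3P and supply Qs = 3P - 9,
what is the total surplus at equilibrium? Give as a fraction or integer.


Find equilibrium: 94 - 3P = 3P - 9
94 + 9 = 6P
P* = 103/6 = 103/6
Q* = 3*103/6 - 9 = 85/2
Inverse demand: P = 94/3 - Q/3, so P_max = 94/3
Inverse supply: P = 3 + Q/3, so P_min = 3
CS = (1/2) * 85/2 * (94/3 - 103/6) = 7225/24
PS = (1/2) * 85/2 * (103/6 - 3) = 7225/24
TS = CS + PS = 7225/24 + 7225/24 = 7225/12

7225/12


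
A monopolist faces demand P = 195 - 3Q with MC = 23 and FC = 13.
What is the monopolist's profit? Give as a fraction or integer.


MR = MC: 195 - 6Q = 23
Q* = 86/3
P* = 195 - 3*86/3 = 109
Profit = (P* - MC)*Q* - FC
= (109 - 23)*86/3 - 13
= 86*86/3 - 13
= 7396/3 - 13 = 7357/3

7357/3


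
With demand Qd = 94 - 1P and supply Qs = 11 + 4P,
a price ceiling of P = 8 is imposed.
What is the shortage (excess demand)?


At P = 8:
Qd = 94 - 1*8 = 86
Qs = 11 + 4*8 = 43
Shortage = Qd - Qs = 86 - 43 = 43

43


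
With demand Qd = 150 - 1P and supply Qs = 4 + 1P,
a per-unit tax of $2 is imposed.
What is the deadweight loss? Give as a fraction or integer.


Pre-tax equilibrium quantity: Q* = 77
Post-tax equilibrium quantity: Q_tax = 76
Reduction in quantity: Q* - Q_tax = 1
DWL = (1/2) * tax * (Q* - Q_tax)
DWL = (1/2) * 2 * 1 = 1

1


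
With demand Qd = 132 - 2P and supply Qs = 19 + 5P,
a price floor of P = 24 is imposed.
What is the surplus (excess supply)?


At P = 24:
Qd = 132 - 2*24 = 84
Qs = 19 + 5*24 = 139
Surplus = Qs - Qd = 139 - 84 = 55

55


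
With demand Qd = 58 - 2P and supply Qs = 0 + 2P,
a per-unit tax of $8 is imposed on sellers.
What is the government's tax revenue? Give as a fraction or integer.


With tax on sellers, new supply: Qs' = 0 + 2(P - 8)
= 2P - 16
New equilibrium quantity:
Q_new = 21
Tax revenue = tax * Q_new = 8 * 21 = 168

168


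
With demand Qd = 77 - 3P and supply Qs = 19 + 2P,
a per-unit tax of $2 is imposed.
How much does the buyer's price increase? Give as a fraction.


With a per-unit tax, the buyer's price increase depends on relative slopes.
Supply slope: d = 2, Demand slope: b = 3
Buyer's price increase = d * tax / (b + d)
= 2 * 2 / (3 + 2)
= 4 / 5 = 4/5

4/5


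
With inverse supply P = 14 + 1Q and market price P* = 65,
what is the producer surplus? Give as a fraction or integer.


Minimum supply price (at Q=0): P_min = 14
Quantity supplied at P* = 65:
Q* = (65 - 14)/1 = 51
PS = (1/2) * Q* * (P* - P_min)
PS = (1/2) * 51 * (65 - 14)
PS = (1/2) * 51 * 51 = 2601/2

2601/2


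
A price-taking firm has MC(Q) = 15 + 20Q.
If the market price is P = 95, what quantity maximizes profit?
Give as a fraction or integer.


In perfect competition, profit is maximized where P = MC.
95 = 15 + 20Q
80 = 20Q
Q* = 80/20 = 4

4


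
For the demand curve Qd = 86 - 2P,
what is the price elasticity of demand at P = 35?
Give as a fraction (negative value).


dQ/dP = -2
At P = 35: Q = 86 - 2*35 = 16
E = (dQ/dP)(P/Q) = (-2)(35/16) = -35/8

-35/8


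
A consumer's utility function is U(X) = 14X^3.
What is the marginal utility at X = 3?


MU = dU/dX = 14*3*X^(3-1)
MU = 42*X^2
At X = 3:
MU = 42 * 3^2
MU = 42 * 9 = 378

378


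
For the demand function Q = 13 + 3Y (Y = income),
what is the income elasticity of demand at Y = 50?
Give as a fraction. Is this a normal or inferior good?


dQ/dY = 3
At Y = 50: Q = 13 + 3*50 = 163
Ey = (dQ/dY)(Y/Q) = 3 * 50 / 163 = 150/163
Since Ey > 0, this is a normal good.

150/163 (normal good)


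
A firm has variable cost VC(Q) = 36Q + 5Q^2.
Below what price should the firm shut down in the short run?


AVC(Q) = VC(Q)/Q = 36 + 5Q
AVC is increasing in Q, so minimum AVC is at Q -> 0+.
Min AVC = 36
The firm should shut down if P < 36.

36


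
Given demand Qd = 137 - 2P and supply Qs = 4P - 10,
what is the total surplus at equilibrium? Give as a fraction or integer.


Find equilibrium: 137 - 2P = 4P - 10
137 + 10 = 6P
P* = 147/6 = 49/2
Q* = 4*49/2 - 10 = 88
Inverse demand: P = 137/2 - Q/2, so P_max = 137/2
Inverse supply: P = 5/2 + Q/4, so P_min = 5/2
CS = (1/2) * 88 * (137/2 - 49/2) = 1936
PS = (1/2) * 88 * (49/2 - 5/2) = 968
TS = CS + PS = 1936 + 968 = 2904

2904


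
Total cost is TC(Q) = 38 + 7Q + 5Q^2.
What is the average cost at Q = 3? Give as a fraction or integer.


TC(3) = 38 + 7*3 + 5*3^2
TC(3) = 38 + 21 + 45 = 104
AC = TC/Q = 104/3 = 104/3

104/3


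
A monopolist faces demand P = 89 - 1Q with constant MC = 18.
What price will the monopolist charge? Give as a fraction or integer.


MR = 89 - 2Q
Set MR = MC: 89 - 2Q = 18
Q* = 71/2
Substitute into demand:
P* = 89 - 1*71/2 = 107/2

107/2


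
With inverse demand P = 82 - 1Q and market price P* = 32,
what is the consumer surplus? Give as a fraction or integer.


Maximum willingness to pay (at Q=0): P_max = 82
Quantity demanded at P* = 32:
Q* = (82 - 32)/1 = 50
CS = (1/2) * Q* * (P_max - P*)
CS = (1/2) * 50 * (82 - 32)
CS = (1/2) * 50 * 50 = 1250

1250


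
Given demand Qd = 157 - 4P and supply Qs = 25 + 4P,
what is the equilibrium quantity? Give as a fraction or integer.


First find equilibrium price:
157 - 4P = 25 + 4P
P* = 132/8 = 33/2
Then substitute into demand:
Q* = 157 - 4 * 33/2 = 91

91


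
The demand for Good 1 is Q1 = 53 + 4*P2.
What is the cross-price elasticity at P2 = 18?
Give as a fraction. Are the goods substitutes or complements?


dQ1/dP2 = 4
At P2 = 18: Q1 = 53 + 4*18 = 125
Exy = (dQ1/dP2)(P2/Q1) = 4 * 18 / 125 = 72/125
Since Exy > 0, the goods are substitutes.

72/125 (substitutes)


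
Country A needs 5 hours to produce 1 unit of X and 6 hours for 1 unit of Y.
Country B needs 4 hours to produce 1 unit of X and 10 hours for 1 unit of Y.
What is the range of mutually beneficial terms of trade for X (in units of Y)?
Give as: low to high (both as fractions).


Opportunity cost of X for Country A = hours_X / hours_Y = 5/6 = 5/6 units of Y
Opportunity cost of X for Country B = hours_X / hours_Y = 4/10 = 2/5 units of Y
Terms of trade must be between the two opportunity costs.
Range: 2/5 to 5/6

2/5 to 5/6


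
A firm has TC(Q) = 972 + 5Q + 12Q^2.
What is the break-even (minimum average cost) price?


AC(Q) = 972/Q + 5 + 12Q
To minimize: dAC/dQ = -972/Q^2 + 12 = 0
Q^2 = 972/12 = 81
Q* = 9
Min AC = 972/9 + 5 + 12*9
Min AC = 108 + 5 + 108 = 221

221


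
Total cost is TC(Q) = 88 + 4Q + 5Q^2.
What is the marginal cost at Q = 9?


MC = dTC/dQ = 4 + 2*5*Q
At Q = 9:
MC = 4 + 10*9
MC = 4 + 90 = 94

94


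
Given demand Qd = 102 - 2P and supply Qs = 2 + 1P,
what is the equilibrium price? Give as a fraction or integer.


At equilibrium, Qd = Qs.
102 - 2P = 2 + 1P
102 - 2 = 2P + 1P
100 = 3P
P* = 100/3 = 100/3

100/3


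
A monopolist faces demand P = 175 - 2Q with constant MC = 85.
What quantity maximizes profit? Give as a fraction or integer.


TR = P*Q = (175 - 2Q)Q = 175Q - 2Q^2
MR = dTR/dQ = 175 - 4Q
Set MR = MC:
175 - 4Q = 85
90 = 4Q
Q* = 90/4 = 45/2

45/2


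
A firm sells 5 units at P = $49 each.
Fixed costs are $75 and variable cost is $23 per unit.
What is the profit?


Total Revenue = P * Q = 49 * 5 = $245
Total Cost = FC + VC*Q = 75 + 23*5 = $190
Profit = TR - TC = 245 - 190 = $55

$55


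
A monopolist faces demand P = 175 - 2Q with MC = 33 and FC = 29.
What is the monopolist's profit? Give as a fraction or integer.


MR = MC: 175 - 4Q = 33
Q* = 71/2
P* = 175 - 2*71/2 = 104
Profit = (P* - MC)*Q* - FC
= (104 - 33)*71/2 - 29
= 71*71/2 - 29
= 5041/2 - 29 = 4983/2

4983/2


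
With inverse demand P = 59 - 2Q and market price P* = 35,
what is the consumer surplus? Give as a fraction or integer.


Maximum willingness to pay (at Q=0): P_max = 59
Quantity demanded at P* = 35:
Q* = (59 - 35)/2 = 12
CS = (1/2) * Q* * (P_max - P*)
CS = (1/2) * 12 * (59 - 35)
CS = (1/2) * 12 * 24 = 144

144


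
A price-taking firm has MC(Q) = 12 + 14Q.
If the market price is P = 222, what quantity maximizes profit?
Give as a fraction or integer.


In perfect competition, profit is maximized where P = MC.
222 = 12 + 14Q
210 = 14Q
Q* = 210/14 = 15

15


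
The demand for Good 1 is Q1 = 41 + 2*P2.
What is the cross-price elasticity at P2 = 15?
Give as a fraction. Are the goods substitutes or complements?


dQ1/dP2 = 2
At P2 = 15: Q1 = 41 + 2*15 = 71
Exy = (dQ1/dP2)(P2/Q1) = 2 * 15 / 71 = 30/71
Since Exy > 0, the goods are substitutes.

30/71 (substitutes)


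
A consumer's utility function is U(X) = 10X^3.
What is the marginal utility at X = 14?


MU = dU/dX = 10*3*X^(3-1)
MU = 30*X^2
At X = 14:
MU = 30 * 14^2
MU = 30 * 196 = 5880

5880


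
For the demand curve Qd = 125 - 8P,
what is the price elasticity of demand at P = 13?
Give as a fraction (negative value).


dQ/dP = -8
At P = 13: Q = 125 - 8*13 = 21
E = (dQ/dP)(P/Q) = (-8)(13/21) = -104/21

-104/21


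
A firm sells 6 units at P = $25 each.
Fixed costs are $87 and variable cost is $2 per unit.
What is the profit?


Total Revenue = P * Q = 25 * 6 = $150
Total Cost = FC + VC*Q = 87 + 2*6 = $99
Profit = TR - TC = 150 - 99 = $51

$51


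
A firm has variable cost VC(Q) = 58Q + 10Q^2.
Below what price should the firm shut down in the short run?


AVC(Q) = VC(Q)/Q = 58 + 10Q
AVC is increasing in Q, so minimum AVC is at Q -> 0+.
Min AVC = 58
The firm should shut down if P < 58.

58


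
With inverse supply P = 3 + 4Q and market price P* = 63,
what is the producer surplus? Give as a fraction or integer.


Minimum supply price (at Q=0): P_min = 3
Quantity supplied at P* = 63:
Q* = (63 - 3)/4 = 15
PS = (1/2) * Q* * (P* - P_min)
PS = (1/2) * 15 * (63 - 3)
PS = (1/2) * 15 * 60 = 450

450


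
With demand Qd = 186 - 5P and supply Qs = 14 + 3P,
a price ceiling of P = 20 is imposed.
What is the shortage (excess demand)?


At P = 20:
Qd = 186 - 5*20 = 86
Qs = 14 + 3*20 = 74
Shortage = Qd - Qs = 86 - 74 = 12

12


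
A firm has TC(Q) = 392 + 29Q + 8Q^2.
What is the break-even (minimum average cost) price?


AC(Q) = 392/Q + 29 + 8Q
To minimize: dAC/dQ = -392/Q^2 + 8 = 0
Q^2 = 392/8 = 49
Q* = 7
Min AC = 392/7 + 29 + 8*7
Min AC = 56 + 29 + 56 = 141

141


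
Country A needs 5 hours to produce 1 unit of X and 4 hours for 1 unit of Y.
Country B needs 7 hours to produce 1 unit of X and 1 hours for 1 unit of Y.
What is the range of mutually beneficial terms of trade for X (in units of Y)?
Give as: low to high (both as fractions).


Opportunity cost of X for Country A = hours_X / hours_Y = 5/4 = 5/4 units of Y
Opportunity cost of X for Country B = hours_X / hours_Y = 7/1 = 7 units of Y
Terms of trade must be between the two opportunity costs.
Range: 5/4 to 7

5/4 to 7


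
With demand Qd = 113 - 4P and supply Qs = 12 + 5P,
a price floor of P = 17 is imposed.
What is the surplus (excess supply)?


At P = 17:
Qd = 113 - 4*17 = 45
Qs = 12 + 5*17 = 97
Surplus = Qs - Qd = 97 - 45 = 52

52


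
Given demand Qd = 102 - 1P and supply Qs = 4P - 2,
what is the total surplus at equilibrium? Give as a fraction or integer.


Find equilibrium: 102 - 1P = 4P - 2
102 + 2 = 5P
P* = 104/5 = 104/5
Q* = 4*104/5 - 2 = 406/5
Inverse demand: P = 102 - Q/1, so P_max = 102
Inverse supply: P = 1/2 + Q/4, so P_min = 1/2
CS = (1/2) * 406/5 * (102 - 104/5) = 82418/25
PS = (1/2) * 406/5 * (104/5 - 1/2) = 41209/50
TS = CS + PS = 82418/25 + 41209/50 = 41209/10

41209/10


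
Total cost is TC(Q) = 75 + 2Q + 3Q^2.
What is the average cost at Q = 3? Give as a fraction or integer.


TC(3) = 75 + 2*3 + 3*3^2
TC(3) = 75 + 6 + 27 = 108
AC = TC/Q = 108/3 = 36

36


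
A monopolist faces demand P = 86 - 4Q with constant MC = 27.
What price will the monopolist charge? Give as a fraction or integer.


MR = 86 - 8Q
Set MR = MC: 86 - 8Q = 27
Q* = 59/8
Substitute into demand:
P* = 86 - 4*59/8 = 113/2

113/2


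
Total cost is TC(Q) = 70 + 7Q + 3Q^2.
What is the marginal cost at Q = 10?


MC = dTC/dQ = 7 + 2*3*Q
At Q = 10:
MC = 7 + 6*10
MC = 7 + 60 = 67

67


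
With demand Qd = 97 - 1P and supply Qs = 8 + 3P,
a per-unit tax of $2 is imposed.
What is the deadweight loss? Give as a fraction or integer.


Pre-tax equilibrium quantity: Q* = 299/4
Post-tax equilibrium quantity: Q_tax = 293/4
Reduction in quantity: Q* - Q_tax = 3/2
DWL = (1/2) * tax * (Q* - Q_tax)
DWL = (1/2) * 2 * 3/2 = 3/2

3/2


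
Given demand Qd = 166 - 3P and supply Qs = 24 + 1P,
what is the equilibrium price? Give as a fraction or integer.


At equilibrium, Qd = Qs.
166 - 3P = 24 + 1P
166 - 24 = 3P + 1P
142 = 4P
P* = 142/4 = 71/2

71/2


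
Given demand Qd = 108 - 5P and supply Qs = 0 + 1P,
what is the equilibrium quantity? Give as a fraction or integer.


First find equilibrium price:
108 - 5P = 0 + 1P
P* = 108/6 = 18
Then substitute into demand:
Q* = 108 - 5 * 18 = 18

18


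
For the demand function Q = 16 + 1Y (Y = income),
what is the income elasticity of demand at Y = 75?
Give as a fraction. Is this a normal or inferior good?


dQ/dY = 1
At Y = 75: Q = 16 + 1*75 = 91
Ey = (dQ/dY)(Y/Q) = 1 * 75 / 91 = 75/91
Since Ey > 0, this is a normal good.

75/91 (normal good)


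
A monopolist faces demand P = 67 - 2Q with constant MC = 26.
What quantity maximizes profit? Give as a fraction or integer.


TR = P*Q = (67 - 2Q)Q = 67Q - 2Q^2
MR = dTR/dQ = 67 - 4Q
Set MR = MC:
67 - 4Q = 26
41 = 4Q
Q* = 41/4 = 41/4

41/4


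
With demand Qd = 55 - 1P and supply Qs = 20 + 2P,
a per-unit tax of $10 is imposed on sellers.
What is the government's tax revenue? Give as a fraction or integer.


With tax on sellers, new supply: Qs' = 20 + 2(P - 10)
= 0 + 2P
New equilibrium quantity:
Q_new = 110/3
Tax revenue = tax * Q_new = 10 * 110/3 = 1100/3

1100/3


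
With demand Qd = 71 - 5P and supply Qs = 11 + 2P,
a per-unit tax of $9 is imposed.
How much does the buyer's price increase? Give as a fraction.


With a per-unit tax, the buyer's price increase depends on relative slopes.
Supply slope: d = 2, Demand slope: b = 5
Buyer's price increase = d * tax / (b + d)
= 2 * 9 / (5 + 2)
= 18 / 7 = 18/7

18/7


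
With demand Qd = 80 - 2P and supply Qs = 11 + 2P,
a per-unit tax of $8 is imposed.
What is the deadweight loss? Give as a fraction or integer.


Pre-tax equilibrium quantity: Q* = 91/2
Post-tax equilibrium quantity: Q_tax = 75/2
Reduction in quantity: Q* - Q_tax = 8
DWL = (1/2) * tax * (Q* - Q_tax)
DWL = (1/2) * 8 * 8 = 32

32


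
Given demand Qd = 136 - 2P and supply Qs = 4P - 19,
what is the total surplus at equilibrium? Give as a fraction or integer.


Find equilibrium: 136 - 2P = 4P - 19
136 + 19 = 6P
P* = 155/6 = 155/6
Q* = 4*155/6 - 19 = 253/3
Inverse demand: P = 68 - Q/2, so P_max = 68
Inverse supply: P = 19/4 + Q/4, so P_min = 19/4
CS = (1/2) * 253/3 * (68 - 155/6) = 64009/36
PS = (1/2) * 253/3 * (155/6 - 19/4) = 64009/72
TS = CS + PS = 64009/36 + 64009/72 = 64009/24

64009/24


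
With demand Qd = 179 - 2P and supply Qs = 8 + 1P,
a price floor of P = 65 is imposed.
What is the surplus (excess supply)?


At P = 65:
Qd = 179 - 2*65 = 49
Qs = 8 + 1*65 = 73
Surplus = Qs - Qd = 73 - 49 = 24

24


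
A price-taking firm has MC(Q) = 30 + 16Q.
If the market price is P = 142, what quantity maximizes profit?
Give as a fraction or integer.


In perfect competition, profit is maximized where P = MC.
142 = 30 + 16Q
112 = 16Q
Q* = 112/16 = 7

7


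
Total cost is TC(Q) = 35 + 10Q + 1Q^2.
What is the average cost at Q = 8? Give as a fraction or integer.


TC(8) = 35 + 10*8 + 1*8^2
TC(8) = 35 + 80 + 64 = 179
AC = TC/Q = 179/8 = 179/8

179/8


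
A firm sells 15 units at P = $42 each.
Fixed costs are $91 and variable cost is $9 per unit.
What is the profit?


Total Revenue = P * Q = 42 * 15 = $630
Total Cost = FC + VC*Q = 91 + 9*15 = $226
Profit = TR - TC = 630 - 226 = $404

$404


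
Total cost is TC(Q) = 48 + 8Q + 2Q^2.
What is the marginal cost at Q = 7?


MC = dTC/dQ = 8 + 2*2*Q
At Q = 7:
MC = 8 + 4*7
MC = 8 + 28 = 36

36


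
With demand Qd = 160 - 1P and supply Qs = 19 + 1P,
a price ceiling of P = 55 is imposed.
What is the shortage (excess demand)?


At P = 55:
Qd = 160 - 1*55 = 105
Qs = 19 + 1*55 = 74
Shortage = Qd - Qs = 105 - 74 = 31

31


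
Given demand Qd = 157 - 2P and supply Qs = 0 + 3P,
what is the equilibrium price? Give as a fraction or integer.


At equilibrium, Qd = Qs.
157 - 2P = 0 + 3P
157 - 0 = 2P + 3P
157 = 5P
P* = 157/5 = 157/5

157/5


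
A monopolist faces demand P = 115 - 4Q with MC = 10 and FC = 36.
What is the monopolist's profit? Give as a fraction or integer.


MR = MC: 115 - 8Q = 10
Q* = 105/8
P* = 115 - 4*105/8 = 125/2
Profit = (P* - MC)*Q* - FC
= (125/2 - 10)*105/8 - 36
= 105/2*105/8 - 36
= 11025/16 - 36 = 10449/16

10449/16


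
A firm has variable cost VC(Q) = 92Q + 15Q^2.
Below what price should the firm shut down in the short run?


AVC(Q) = VC(Q)/Q = 92 + 15Q
AVC is increasing in Q, so minimum AVC is at Q -> 0+.
Min AVC = 92
The firm should shut down if P < 92.

92


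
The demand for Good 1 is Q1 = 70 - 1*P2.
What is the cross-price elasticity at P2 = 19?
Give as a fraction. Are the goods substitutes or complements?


dQ1/dP2 = -1
At P2 = 19: Q1 = 70 - 1*19 = 51
Exy = (dQ1/dP2)(P2/Q1) = -1 * 19 / 51 = -19/51
Since Exy < 0, the goods are complements.

-19/51 (complements)


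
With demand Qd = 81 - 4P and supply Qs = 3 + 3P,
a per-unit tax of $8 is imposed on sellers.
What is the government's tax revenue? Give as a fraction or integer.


With tax on sellers, new supply: Qs' = 3 + 3(P - 8)
= 3P - 21
New equilibrium quantity:
Q_new = 159/7
Tax revenue = tax * Q_new = 8 * 159/7 = 1272/7

1272/7


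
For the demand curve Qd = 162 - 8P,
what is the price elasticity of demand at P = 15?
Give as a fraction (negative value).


dQ/dP = -8
At P = 15: Q = 162 - 8*15 = 42
E = (dQ/dP)(P/Q) = (-8)(15/42) = -20/7

-20/7


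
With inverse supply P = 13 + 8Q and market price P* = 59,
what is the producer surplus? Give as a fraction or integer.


Minimum supply price (at Q=0): P_min = 13
Quantity supplied at P* = 59:
Q* = (59 - 13)/8 = 23/4
PS = (1/2) * Q* * (P* - P_min)
PS = (1/2) * 23/4 * (59 - 13)
PS = (1/2) * 23/4 * 46 = 529/4

529/4


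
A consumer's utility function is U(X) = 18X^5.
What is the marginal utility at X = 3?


MU = dU/dX = 18*5*X^(5-1)
MU = 90*X^4
At X = 3:
MU = 90 * 3^4
MU = 90 * 81 = 7290

7290


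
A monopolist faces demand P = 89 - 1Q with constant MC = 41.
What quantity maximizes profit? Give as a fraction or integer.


TR = P*Q = (89 - 1Q)Q = 89Q - 1Q^2
MR = dTR/dQ = 89 - 2Q
Set MR = MC:
89 - 2Q = 41
48 = 2Q
Q* = 48/2 = 24

24


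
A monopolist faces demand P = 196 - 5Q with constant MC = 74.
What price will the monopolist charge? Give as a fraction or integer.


MR = 196 - 10Q
Set MR = MC: 196 - 10Q = 74
Q* = 61/5
Substitute into demand:
P* = 196 - 5*61/5 = 135

135


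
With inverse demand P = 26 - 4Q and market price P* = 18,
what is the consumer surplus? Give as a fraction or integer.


Maximum willingness to pay (at Q=0): P_max = 26
Quantity demanded at P* = 18:
Q* = (26 - 18)/4 = 2
CS = (1/2) * Q* * (P_max - P*)
CS = (1/2) * 2 * (26 - 18)
CS = (1/2) * 2 * 8 = 8

8


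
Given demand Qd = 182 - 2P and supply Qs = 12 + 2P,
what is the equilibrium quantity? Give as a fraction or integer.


First find equilibrium price:
182 - 2P = 12 + 2P
P* = 170/4 = 85/2
Then substitute into demand:
Q* = 182 - 2 * 85/2 = 97

97


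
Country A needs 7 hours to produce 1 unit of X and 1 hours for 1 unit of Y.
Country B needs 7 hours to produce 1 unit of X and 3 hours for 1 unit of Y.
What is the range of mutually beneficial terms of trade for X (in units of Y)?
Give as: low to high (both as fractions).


Opportunity cost of X for Country A = hours_X / hours_Y = 7/1 = 7 units of Y
Opportunity cost of X for Country B = hours_X / hours_Y = 7/3 = 7/3 units of Y
Terms of trade must be between the two opportunity costs.
Range: 7/3 to 7

7/3 to 7


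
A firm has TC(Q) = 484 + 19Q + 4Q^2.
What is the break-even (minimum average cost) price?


AC(Q) = 484/Q + 19 + 4Q
To minimize: dAC/dQ = -484/Q^2 + 4 = 0
Q^2 = 484/4 = 121
Q* = 11
Min AC = 484/11 + 19 + 4*11
Min AC = 44 + 19 + 44 = 107

107


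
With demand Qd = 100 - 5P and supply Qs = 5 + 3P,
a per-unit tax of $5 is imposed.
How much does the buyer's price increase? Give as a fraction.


With a per-unit tax, the buyer's price increase depends on relative slopes.
Supply slope: d = 3, Demand slope: b = 5
Buyer's price increase = d * tax / (b + d)
= 3 * 5 / (5 + 3)
= 15 / 8 = 15/8

15/8


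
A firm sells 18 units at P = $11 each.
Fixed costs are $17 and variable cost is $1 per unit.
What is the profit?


Total Revenue = P * Q = 11 * 18 = $198
Total Cost = FC + VC*Q = 17 + 1*18 = $35
Profit = TR - TC = 198 - 35 = $163

$163


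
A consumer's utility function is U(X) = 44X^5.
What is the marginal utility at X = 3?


MU = dU/dX = 44*5*X^(5-1)
MU = 220*X^4
At X = 3:
MU = 220 * 3^4
MU = 220 * 81 = 17820

17820


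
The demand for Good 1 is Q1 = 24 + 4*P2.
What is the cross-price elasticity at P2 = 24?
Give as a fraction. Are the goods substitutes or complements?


dQ1/dP2 = 4
At P2 = 24: Q1 = 24 + 4*24 = 120
Exy = (dQ1/dP2)(P2/Q1) = 4 * 24 / 120 = 4/5
Since Exy > 0, the goods are substitutes.

4/5 (substitutes)


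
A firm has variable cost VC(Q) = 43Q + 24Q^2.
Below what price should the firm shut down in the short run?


AVC(Q) = VC(Q)/Q = 43 + 24Q
AVC is increasing in Q, so minimum AVC is at Q -> 0+.
Min AVC = 43
The firm should shut down if P < 43.

43


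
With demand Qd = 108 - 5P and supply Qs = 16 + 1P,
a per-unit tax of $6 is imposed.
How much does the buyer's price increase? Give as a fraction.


With a per-unit tax, the buyer's price increase depends on relative slopes.
Supply slope: d = 1, Demand slope: b = 5
Buyer's price increase = d * tax / (b + d)
= 1 * 6 / (5 + 1)
= 6 / 6 = 1

1


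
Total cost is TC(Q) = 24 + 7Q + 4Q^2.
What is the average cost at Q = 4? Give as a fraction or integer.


TC(4) = 24 + 7*4 + 4*4^2
TC(4) = 24 + 28 + 64 = 116
AC = TC/Q = 116/4 = 29

29


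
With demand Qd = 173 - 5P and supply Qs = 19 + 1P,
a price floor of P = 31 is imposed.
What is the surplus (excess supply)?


At P = 31:
Qd = 173 - 5*31 = 18
Qs = 19 + 1*31 = 50
Surplus = Qs - Qd = 50 - 18 = 32

32


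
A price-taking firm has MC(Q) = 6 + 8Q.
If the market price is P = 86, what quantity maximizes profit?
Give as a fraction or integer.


In perfect competition, profit is maximized where P = MC.
86 = 6 + 8Q
80 = 8Q
Q* = 80/8 = 10

10


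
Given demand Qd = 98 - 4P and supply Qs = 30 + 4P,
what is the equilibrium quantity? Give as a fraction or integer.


First find equilibrium price:
98 - 4P = 30 + 4P
P* = 68/8 = 17/2
Then substitute into demand:
Q* = 98 - 4 * 17/2 = 64

64


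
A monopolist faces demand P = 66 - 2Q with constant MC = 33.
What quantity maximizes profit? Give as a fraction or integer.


TR = P*Q = (66 - 2Q)Q = 66Q - 2Q^2
MR = dTR/dQ = 66 - 4Q
Set MR = MC:
66 - 4Q = 33
33 = 4Q
Q* = 33/4 = 33/4

33/4


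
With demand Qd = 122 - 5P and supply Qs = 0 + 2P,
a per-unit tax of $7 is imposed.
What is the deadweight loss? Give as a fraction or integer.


Pre-tax equilibrium quantity: Q* = 244/7
Post-tax equilibrium quantity: Q_tax = 174/7
Reduction in quantity: Q* - Q_tax = 10
DWL = (1/2) * tax * (Q* - Q_tax)
DWL = (1/2) * 7 * 10 = 35

35


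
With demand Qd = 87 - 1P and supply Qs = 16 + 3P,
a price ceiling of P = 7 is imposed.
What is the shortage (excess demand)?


At P = 7:
Qd = 87 - 1*7 = 80
Qs = 16 + 3*7 = 37
Shortage = Qd - Qs = 80 - 37 = 43

43


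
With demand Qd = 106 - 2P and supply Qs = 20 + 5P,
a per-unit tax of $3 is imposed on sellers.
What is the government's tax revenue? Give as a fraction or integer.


With tax on sellers, new supply: Qs' = 20 + 5(P - 3)
= 5 + 5P
New equilibrium quantity:
Q_new = 540/7
Tax revenue = tax * Q_new = 3 * 540/7 = 1620/7

1620/7


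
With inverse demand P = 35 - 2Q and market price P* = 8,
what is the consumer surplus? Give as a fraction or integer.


Maximum willingness to pay (at Q=0): P_max = 35
Quantity demanded at P* = 8:
Q* = (35 - 8)/2 = 27/2
CS = (1/2) * Q* * (P_max - P*)
CS = (1/2) * 27/2 * (35 - 8)
CS = (1/2) * 27/2 * 27 = 729/4

729/4


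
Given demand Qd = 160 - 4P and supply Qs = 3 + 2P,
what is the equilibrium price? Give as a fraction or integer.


At equilibrium, Qd = Qs.
160 - 4P = 3 + 2P
160 - 3 = 4P + 2P
157 = 6P
P* = 157/6 = 157/6

157/6


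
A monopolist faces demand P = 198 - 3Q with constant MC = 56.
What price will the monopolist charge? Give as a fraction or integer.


MR = 198 - 6Q
Set MR = MC: 198 - 6Q = 56
Q* = 71/3
Substitute into demand:
P* = 198 - 3*71/3 = 127

127


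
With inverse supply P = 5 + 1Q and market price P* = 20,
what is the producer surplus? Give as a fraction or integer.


Minimum supply price (at Q=0): P_min = 5
Quantity supplied at P* = 20:
Q* = (20 - 5)/1 = 15
PS = (1/2) * Q* * (P* - P_min)
PS = (1/2) * 15 * (20 - 5)
PS = (1/2) * 15 * 15 = 225/2

225/2


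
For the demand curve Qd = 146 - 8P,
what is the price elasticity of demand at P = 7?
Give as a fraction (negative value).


dQ/dP = -8
At P = 7: Q = 146 - 8*7 = 90
E = (dQ/dP)(P/Q) = (-8)(7/90) = -28/45

-28/45


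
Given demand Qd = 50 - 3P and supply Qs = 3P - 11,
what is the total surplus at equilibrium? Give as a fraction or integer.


Find equilibrium: 50 - 3P = 3P - 11
50 + 11 = 6P
P* = 61/6 = 61/6
Q* = 3*61/6 - 11 = 39/2
Inverse demand: P = 50/3 - Q/3, so P_max = 50/3
Inverse supply: P = 11/3 + Q/3, so P_min = 11/3
CS = (1/2) * 39/2 * (50/3 - 61/6) = 507/8
PS = (1/2) * 39/2 * (61/6 - 11/3) = 507/8
TS = CS + PS = 507/8 + 507/8 = 507/4

507/4


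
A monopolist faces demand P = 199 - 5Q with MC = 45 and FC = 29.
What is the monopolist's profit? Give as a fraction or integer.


MR = MC: 199 - 10Q = 45
Q* = 77/5
P* = 199 - 5*77/5 = 122
Profit = (P* - MC)*Q* - FC
= (122 - 45)*77/5 - 29
= 77*77/5 - 29
= 5929/5 - 29 = 5784/5

5784/5


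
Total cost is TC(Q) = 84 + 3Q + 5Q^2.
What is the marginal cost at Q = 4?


MC = dTC/dQ = 3 + 2*5*Q
At Q = 4:
MC = 3 + 10*4
MC = 3 + 40 = 43

43


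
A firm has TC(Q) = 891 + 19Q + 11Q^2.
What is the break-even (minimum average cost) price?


AC(Q) = 891/Q + 19 + 11Q
To minimize: dAC/dQ = -891/Q^2 + 11 = 0
Q^2 = 891/11 = 81
Q* = 9
Min AC = 891/9 + 19 + 11*9
Min AC = 99 + 19 + 99 = 217

217


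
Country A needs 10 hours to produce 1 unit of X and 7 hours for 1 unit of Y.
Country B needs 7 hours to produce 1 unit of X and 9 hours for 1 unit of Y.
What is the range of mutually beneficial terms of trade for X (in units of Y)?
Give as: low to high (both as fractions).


Opportunity cost of X for Country A = hours_X / hours_Y = 10/7 = 10/7 units of Y
Opportunity cost of X for Country B = hours_X / hours_Y = 7/9 = 7/9 units of Y
Terms of trade must be between the two opportunity costs.
Range: 7/9 to 10/7

7/9 to 10/7


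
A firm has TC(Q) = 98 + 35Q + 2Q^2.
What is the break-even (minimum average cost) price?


AC(Q) = 98/Q + 35 + 2Q
To minimize: dAC/dQ = -98/Q^2 + 2 = 0
Q^2 = 98/2 = 49
Q* = 7
Min AC = 98/7 + 35 + 2*7
Min AC = 14 + 35 + 14 = 63

63


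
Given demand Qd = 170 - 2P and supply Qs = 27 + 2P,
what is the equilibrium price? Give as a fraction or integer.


At equilibrium, Qd = Qs.
170 - 2P = 27 + 2P
170 - 27 = 2P + 2P
143 = 4P
P* = 143/4 = 143/4

143/4


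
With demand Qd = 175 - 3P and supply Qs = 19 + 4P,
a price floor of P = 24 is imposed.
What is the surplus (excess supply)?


At P = 24:
Qd = 175 - 3*24 = 103
Qs = 19 + 4*24 = 115
Surplus = Qs - Qd = 115 - 103 = 12

12


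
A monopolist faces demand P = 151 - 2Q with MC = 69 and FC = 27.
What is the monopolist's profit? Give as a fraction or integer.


MR = MC: 151 - 4Q = 69
Q* = 41/2
P* = 151 - 2*41/2 = 110
Profit = (P* - MC)*Q* - FC
= (110 - 69)*41/2 - 27
= 41*41/2 - 27
= 1681/2 - 27 = 1627/2

1627/2


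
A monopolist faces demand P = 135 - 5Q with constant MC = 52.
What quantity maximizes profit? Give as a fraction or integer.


TR = P*Q = (135 - 5Q)Q = 135Q - 5Q^2
MR = dTR/dQ = 135 - 10Q
Set MR = MC:
135 - 10Q = 52
83 = 10Q
Q* = 83/10 = 83/10

83/10


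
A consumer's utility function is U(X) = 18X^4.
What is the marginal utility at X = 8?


MU = dU/dX = 18*4*X^(4-1)
MU = 72*X^3
At X = 8:
MU = 72 * 8^3
MU = 72 * 512 = 36864

36864


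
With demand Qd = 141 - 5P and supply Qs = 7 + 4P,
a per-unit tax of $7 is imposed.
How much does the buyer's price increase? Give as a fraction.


With a per-unit tax, the buyer's price increase depends on relative slopes.
Supply slope: d = 4, Demand slope: b = 5
Buyer's price increase = d * tax / (b + d)
= 4 * 7 / (5 + 4)
= 28 / 9 = 28/9

28/9


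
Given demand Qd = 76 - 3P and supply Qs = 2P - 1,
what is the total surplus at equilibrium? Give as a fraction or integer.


Find equilibrium: 76 - 3P = 2P - 1
76 + 1 = 5P
P* = 77/5 = 77/5
Q* = 2*77/5 - 1 = 149/5
Inverse demand: P = 76/3 - Q/3, so P_max = 76/3
Inverse supply: P = 1/2 + Q/2, so P_min = 1/2
CS = (1/2) * 149/5 * (76/3 - 77/5) = 22201/150
PS = (1/2) * 149/5 * (77/5 - 1/2) = 22201/100
TS = CS + PS = 22201/150 + 22201/100 = 22201/60

22201/60


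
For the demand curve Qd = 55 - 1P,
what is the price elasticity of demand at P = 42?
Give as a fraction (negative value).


dQ/dP = -1
At P = 42: Q = 55 - 1*42 = 13
E = (dQ/dP)(P/Q) = (-1)(42/13) = -42/13

-42/13


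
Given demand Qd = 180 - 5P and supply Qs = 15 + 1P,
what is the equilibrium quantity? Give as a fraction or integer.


First find equilibrium price:
180 - 5P = 15 + 1P
P* = 165/6 = 55/2
Then substitute into demand:
Q* = 180 - 5 * 55/2 = 85/2

85/2


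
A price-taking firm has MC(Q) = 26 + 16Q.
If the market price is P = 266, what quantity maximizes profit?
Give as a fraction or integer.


In perfect competition, profit is maximized where P = MC.
266 = 26 + 16Q
240 = 16Q
Q* = 240/16 = 15

15


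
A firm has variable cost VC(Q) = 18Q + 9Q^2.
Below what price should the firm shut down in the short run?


AVC(Q) = VC(Q)/Q = 18 + 9Q
AVC is increasing in Q, so minimum AVC is at Q -> 0+.
Min AVC = 18
The firm should shut down if P < 18.

18


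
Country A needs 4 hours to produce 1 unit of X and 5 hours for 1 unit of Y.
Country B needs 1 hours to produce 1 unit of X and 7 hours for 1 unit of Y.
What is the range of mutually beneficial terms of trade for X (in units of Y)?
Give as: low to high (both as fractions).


Opportunity cost of X for Country A = hours_X / hours_Y = 4/5 = 4/5 units of Y
Opportunity cost of X for Country B = hours_X / hours_Y = 1/7 = 1/7 units of Y
Terms of trade must be between the two opportunity costs.
Range: 1/7 to 4/5

1/7 to 4/5
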